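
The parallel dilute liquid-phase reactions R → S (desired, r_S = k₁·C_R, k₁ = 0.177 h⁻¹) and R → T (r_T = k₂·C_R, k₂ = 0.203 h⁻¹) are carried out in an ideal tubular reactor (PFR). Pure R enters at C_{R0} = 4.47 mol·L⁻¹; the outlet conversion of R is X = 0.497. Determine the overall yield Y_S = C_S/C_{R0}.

0.231

C_R = C_{R0}(1−X) = 2.248 mol·L⁻¹.
Both paths are first order in R, so the instantaneous fraction to S is constant: dC_S/d(−C_R) = k₁/(k₁+k₂) = 0.4658.
C_S = 0.4658·(C_{R0}−C_R) = 0.4658×2.222 = 1.03 mol·L⁻¹.
Y_S = C_S/C_{R0} = 1.035/4.47 = 0.231.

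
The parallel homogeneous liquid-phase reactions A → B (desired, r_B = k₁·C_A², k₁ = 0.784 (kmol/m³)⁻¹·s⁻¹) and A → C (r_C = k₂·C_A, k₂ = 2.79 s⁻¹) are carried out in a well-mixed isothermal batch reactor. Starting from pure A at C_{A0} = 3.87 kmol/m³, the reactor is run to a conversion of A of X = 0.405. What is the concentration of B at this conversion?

C_A = C_{A0}(1−X) = 2.303 kmol/m³.
Along a PFR/batch, dC_C/dC_A = −r_C/(r_B+r_C) = −k₂/(k₂+k₁·C_A).
Integrating from C_{A0} to C_A: C_C = (2.79/0.784)·ln[(2.79+0.784·3.87)/(2.79+0.784·2.30)] = 3.559·ln(5.824/4.595) = 0.8433 kmol/m³.
Then C_B = (C_{A0}−C_A) − C_C = 1.567 − 0.8433 = 0.7240 kmol/m³.

0.724 kmol/m³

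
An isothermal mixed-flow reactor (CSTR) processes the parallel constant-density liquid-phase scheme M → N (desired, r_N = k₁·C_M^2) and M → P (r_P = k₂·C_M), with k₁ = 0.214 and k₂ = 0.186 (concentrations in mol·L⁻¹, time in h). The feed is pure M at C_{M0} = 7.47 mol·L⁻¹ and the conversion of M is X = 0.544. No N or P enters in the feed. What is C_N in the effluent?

Exit C_M = C_{M0}(1−X) = 7.47×0.456 = 3.406 mol·L⁻¹.
A CSTR operates uniformly at the exit composition, giving r_N = 2.483 and r_P = 0.6336 (each k·C_M^n at C_M = 3.406).
Fraction of consumed M going to N: r_N/(r_N+r_P) = 0.7967.
C_N = 0.7967·C_{M0}·X = 0.7967×7.47×0.544 = 3.24 mol·L⁻¹.

3.24 mol·L⁻¹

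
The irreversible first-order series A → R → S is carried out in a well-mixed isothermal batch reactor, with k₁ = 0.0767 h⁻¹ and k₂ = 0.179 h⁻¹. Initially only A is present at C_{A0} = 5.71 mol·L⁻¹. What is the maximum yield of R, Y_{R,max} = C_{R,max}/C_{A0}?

Evaluating C_R at t_opt = ln(k₂/k₁)/(k₂−k₁) gives C_{R,max}/C_{A0} = (k₁/k₂)^[k₂/(k₂−k₁)].
= (0.0767/0.179)^(0.179/(0.179−0.0767)) = (0.4285)^(1.750) = 0.2270.

0.227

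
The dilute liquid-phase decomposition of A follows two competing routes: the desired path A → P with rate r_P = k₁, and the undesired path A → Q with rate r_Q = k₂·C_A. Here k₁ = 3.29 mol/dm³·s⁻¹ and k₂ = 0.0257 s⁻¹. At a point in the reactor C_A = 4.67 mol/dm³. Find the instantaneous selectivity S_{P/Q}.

27.4

S_{P/Q} = r_P/r_Q = (k₁)/(k₂·C_A) = (k₁/k₂)·C_A⁻¹.
= (3.29) / (0.0257×4.670) = 3.290/0.1200 = 27.4.
The undesired path is higher order in A, so low C_A (CSTR or dilute feed) favours P.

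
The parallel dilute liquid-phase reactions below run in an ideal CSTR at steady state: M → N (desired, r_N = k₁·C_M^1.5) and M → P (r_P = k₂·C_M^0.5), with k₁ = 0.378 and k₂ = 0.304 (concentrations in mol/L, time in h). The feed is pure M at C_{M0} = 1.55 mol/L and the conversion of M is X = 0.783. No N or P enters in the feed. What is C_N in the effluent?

Exit C_M = C_{M0}(1−X) = 1.55×0.217 = 0.3363 mol/L.
A CSTR operates uniformly at the exit composition, giving r_N = 0.07374 and r_P = 0.1763 (each k·C_M^n at C_M = 0.3363).
Fraction of consumed M going to N: r_N/(r_N+r_P) = 0.2949.
C_N = 0.2949·C_{M0}·X = 0.2949×1.55×0.783 = 0.358 mol/L.

0.358 mol/L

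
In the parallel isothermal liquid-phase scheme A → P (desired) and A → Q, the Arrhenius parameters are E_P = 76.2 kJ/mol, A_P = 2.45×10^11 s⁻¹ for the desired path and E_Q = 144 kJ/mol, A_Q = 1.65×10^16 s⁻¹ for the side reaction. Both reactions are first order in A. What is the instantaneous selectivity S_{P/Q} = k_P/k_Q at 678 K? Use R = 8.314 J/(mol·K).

2.49

k_P/k_Q = (A_P/A_Q)·exp[−(E_P−E_Q)/(RT)] = (A_P/A_Q)·exp[(E_Q−E_P)/(RT)].
(E_Q−E_P)/(RT) = (144−76.2)×10³/(8.314×678) = 67800/5637 = 12.03.
k_P/k_Q = (2.45×10^11/1.65×10^16)·exp(12.03) = 1.485×10^-5 × 1.674×10^5 = 2.49.
Since E_P < E_Q, lowering the temperature improves selectivity toward P.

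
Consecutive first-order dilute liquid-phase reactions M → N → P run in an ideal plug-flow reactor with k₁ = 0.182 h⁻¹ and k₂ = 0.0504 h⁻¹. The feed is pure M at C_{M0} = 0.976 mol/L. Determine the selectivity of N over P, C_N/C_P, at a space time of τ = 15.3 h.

1.44

Solving the coupled first-order balances gives C_N(τ) = [k₁/(k₂−k₁)]·C_{M0}·(e^(−k₁τ) − e^(−k₂τ)).
e^(−k₁τ) = e^(−0.182×15.3) = e^(−2.785) = 0.06175; e^(−k₂τ) = e^(−0.7711) = 0.4625.
C_N = 0.182×0.976/(0.0504−0.182) × (0.06175−0.4625) = (-1.350)×(-0.4007) = 0.5409 mol/L.
C_M = C_{M0}e^(−k₁τ) = 0.06027 mol/L, so C_P = C_{M0}−C_M−C_N = 0.3748 mol/L; C_N/C_P = 1.44.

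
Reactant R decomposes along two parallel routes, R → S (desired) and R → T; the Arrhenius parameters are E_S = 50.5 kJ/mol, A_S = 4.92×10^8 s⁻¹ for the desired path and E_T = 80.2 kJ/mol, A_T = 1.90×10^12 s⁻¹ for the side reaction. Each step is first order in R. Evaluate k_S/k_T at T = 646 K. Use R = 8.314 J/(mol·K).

0.0653

With equal orders, S_{S/T} = k_S/k_T = (A_S/A_T)·exp[(E_T−E_S)/(RT)].
(E_T−E_S)/(RT) = (80.2−50.5)×10³/(8.314×646) = 29700/5371 = 5.530.
k_S/k_T = (4.92×10^8/1.90×10^12)·exp(5.530) = 2.589×10^-4 × 252.1 = 0.0653.
Since E_S < E_T, lowering the temperature improves selectivity toward S.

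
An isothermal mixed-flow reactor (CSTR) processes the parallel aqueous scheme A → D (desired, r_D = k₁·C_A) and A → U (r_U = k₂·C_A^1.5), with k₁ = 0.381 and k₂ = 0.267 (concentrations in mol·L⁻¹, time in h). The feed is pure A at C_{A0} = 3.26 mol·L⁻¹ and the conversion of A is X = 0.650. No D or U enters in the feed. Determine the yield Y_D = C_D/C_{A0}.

0.372

Exit C_A = C_{A0}(1−X) = 3.26×0.350 = 1.141 mol·L⁻¹.
In a CSTR the entire volume is at exit conditions, so r_D = 0.381×1.141 = 0.4347 and r_U = 0.267×1.141^1.5 = 0.3254.
Fraction of consumed A going to D: r_D/(r_D+r_U) = 0.5719.
C_D = 0.5719·C_{A0}·X = 0.5719×3.26×0.650 = 1.21 mol·L⁻¹; Y_D = C_D/C_{A0} = 0.372.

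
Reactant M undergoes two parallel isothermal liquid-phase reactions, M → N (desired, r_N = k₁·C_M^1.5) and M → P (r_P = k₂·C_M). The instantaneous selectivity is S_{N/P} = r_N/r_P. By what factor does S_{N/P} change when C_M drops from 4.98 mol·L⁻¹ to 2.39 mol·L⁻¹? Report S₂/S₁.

0.693

S_{N/P} = (k₁/k₂)·C_M^0.5, so S₂/S₁ = (C_{M,2}/C_{M,1})^0.5.
= (2.39/4.98)^0.5 = (0.4799)^0.5 = 0.693.
Selectivity toward N falls as C_M falls — high-concentration operation is favoured.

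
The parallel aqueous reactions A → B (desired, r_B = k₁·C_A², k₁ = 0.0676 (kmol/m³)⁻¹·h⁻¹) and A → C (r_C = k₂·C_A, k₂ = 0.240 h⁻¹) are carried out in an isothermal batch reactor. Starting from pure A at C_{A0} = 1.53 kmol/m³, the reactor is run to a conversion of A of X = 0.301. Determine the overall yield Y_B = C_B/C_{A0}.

0.0805

C_A = C_{A0}(1−X) = 1.069 kmol/m³.
Along a PFR/batch, dC_C/dC_A = −r_C/(r_B+r_C) = −k₂/(k₂+k₁·C_A).
Integrating from C_{A0} to C_A: C_C = (0.240/0.0676)·ln[(0.240+0.0676·1.53)/(0.240+0.0676·1.07)] = 3.550·ln(0.3434/0.3123) = 0.3374 kmol/m³.
Then C_B = (C_{A0}−C_A) − C_C = 0.4605 − 0.3374 = 0.1232 kmol/m³.
Y_B = C_B/C_{A0} = 0.1232/1.53 = 0.0805.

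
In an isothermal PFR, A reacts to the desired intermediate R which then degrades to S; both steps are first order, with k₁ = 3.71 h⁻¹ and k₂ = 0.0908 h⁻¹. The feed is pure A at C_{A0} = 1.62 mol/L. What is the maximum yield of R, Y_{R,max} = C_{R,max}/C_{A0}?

0.911

Evaluating C_R at τ_opt = ln(k₂/k₁)/(k₂−k₁) gives C_{R,max}/C_{A0} = (k₁/k₂)^[k₂/(k₂−k₁)].
= (3.71/0.0908)^(0.0908/(0.0908−3.71)) = (40.86)^(-0.02509) = 0.9111.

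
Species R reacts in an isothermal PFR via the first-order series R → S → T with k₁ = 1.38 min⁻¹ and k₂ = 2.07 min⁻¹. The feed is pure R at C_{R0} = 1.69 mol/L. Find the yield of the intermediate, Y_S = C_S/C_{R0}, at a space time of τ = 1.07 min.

0.238

The intermediate concentration in a first-order A→B→C sequence is C_S = k₁C_{R0}(e^(−k₁τ) − e^(−k₂τ))/(k₂−k₁).
e^(−k₁τ) = e^(−1.38×1.07) = e^(−1.477) = 0.2284; e^(−k₂τ) = e^(−2.215) = 0.1092.
C_S = 1.38×1.69/(2.07−1.38) × (0.2284−0.1092) = 3.380×0.1192 = 0.4031 mol/L.
Y_S = C_S/C_{R0} = 0.4031/1.69 = 0.238.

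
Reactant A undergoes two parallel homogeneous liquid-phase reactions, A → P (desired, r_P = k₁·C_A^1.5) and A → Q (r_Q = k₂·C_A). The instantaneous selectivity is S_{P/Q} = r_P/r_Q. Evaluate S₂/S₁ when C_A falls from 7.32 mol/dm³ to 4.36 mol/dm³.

S_{P/Q} = (k₁/k₂)·C_A^0.5, so S₂/S₁ = (C_{A,2}/C_{A,1})^0.5.
= (4.36/7.32)^0.5 = (0.5956)^0.5 = 0.772.
Selectivity toward P falls as C_A falls — high-concentration operation is favoured.

0.772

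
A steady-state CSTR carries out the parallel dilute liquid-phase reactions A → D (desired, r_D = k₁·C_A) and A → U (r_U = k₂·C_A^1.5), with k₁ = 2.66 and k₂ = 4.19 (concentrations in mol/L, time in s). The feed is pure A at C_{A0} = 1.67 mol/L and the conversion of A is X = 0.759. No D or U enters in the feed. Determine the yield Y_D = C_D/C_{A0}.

0.380

Exit C_A = C_{A0}(1−X) = 1.67×0.241 = 0.4025 mol/L.
Rates in a CSTR are evaluated at the outlet concentration: r_D = 2.66×0.4025 = 1.071, r_U = 4.19×0.4025^1.5 = 1.070.
Fraction of consumed A going to D: r_D/(r_D+r_U) = 0.5002.
C_D = 0.5002·C_{A0}·X = 0.5002×1.67×0.759 = 0.634 mol/L; Y_D = C_D/C_{A0} = 0.380.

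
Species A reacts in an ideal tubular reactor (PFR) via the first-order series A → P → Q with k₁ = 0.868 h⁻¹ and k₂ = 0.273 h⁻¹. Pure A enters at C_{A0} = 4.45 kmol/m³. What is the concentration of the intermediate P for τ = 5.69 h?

1.33 kmol/m³

For first-order series with pure A initially, C_P(τ) = k₁C_{A0}/(k₂−k₁)·(e^(−k₁τ) − e^(−k₂τ)).
e^(−k₁τ) = e^(−0.868×5.69) = e^(−4.939) = 0.007162; e^(−k₂τ) = e^(−1.553) = 0.2115.
C_P = 0.868×4.45/(0.273−0.868) × (0.007162−0.2115) = (-6.492)×(-0.2044) = 1.327 kmol/m³.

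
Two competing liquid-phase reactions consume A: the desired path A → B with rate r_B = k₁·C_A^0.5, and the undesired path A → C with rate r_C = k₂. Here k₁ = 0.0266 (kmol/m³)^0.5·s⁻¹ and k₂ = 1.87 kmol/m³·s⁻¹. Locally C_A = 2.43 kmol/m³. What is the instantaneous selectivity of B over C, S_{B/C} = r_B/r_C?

0.0222

S_{B/C} = r_B/r_C = (k₁·C_A^0.5)/(k₂) = (k₁/k₂)·C_A^0.5.
= (0.0266×2.430^0.5) / (1.87) = 0.04147/1.870 = 0.0222.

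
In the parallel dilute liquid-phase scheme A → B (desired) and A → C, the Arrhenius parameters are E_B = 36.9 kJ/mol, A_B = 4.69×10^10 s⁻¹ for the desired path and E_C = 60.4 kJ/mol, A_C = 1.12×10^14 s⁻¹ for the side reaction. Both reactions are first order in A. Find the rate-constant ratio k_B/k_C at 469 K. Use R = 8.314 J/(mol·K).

With equal orders, S_{B/C} = k_B/k_C = (A_B/A_C)·exp[(E_C−E_B)/(RT)].
(E_C−E_B)/(RT) = (60.4−36.9)×10³/(8.314×469) = 23500/3899 = 6.027.
k_B/k_C = (4.69×10^10/1.12×10^14)·exp(6.027) = 4.188×10^-4 × 414.4 = 0.174.
Since E_B < E_C, lowering the temperature improves selectivity toward B.

0.174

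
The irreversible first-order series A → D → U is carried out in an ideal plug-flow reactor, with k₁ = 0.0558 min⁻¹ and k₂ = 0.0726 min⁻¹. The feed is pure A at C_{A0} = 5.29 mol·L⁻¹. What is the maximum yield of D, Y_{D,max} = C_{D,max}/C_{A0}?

At the optimum, C_{D,max}/C_{A0} = (k₁/k₂)^[k₂/(k₂−k₁)].
= (0.0558/0.0726)^(0.0726/(0.0726−0.0558)) = (0.7686)^(4.321) = 0.3207.

0.321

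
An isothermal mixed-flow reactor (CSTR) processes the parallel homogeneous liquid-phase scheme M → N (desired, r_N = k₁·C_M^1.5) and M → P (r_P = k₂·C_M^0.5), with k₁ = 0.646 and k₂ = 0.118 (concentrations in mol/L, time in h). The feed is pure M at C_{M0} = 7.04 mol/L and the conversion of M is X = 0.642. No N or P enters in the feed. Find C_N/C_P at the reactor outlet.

Exit C_M = C_{M0}(1−X) = 7.04×0.358 = 2.520 mol/L.
Rates in a CSTR are evaluated at the outlet concentration: r_N = 0.646×2.520^1.5 = 2.585, r_P = 0.118×2.520^0.5 = 0.1873.
Overall selectivity = C_N/C_P = r_Nτ/(r_Pτ) = r_N/r_P = 13.8.

13.8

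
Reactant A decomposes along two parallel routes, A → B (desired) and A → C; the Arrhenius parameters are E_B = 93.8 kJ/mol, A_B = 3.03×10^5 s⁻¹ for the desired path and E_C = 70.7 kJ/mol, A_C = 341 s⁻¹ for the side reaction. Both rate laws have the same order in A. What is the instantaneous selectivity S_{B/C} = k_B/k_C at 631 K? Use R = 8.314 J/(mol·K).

k_B/k_C = (A_B/A_C)·exp[−(E_B−E_C)/(RT)] = (A_B/A_C)·exp[(E_C−E_B)/(RT)].
(E_C−E_B)/(RT) = (70.7−93.8)×10³/(8.314×631) = -23100/5246 = -4.403.
k_B/k_C = (3.03×10^5/341)·exp(-4.403) = 888.6 × 0.01224 = 10.9.
Since E_B > E_C, raising the temperature improves selectivity toward B.

10.9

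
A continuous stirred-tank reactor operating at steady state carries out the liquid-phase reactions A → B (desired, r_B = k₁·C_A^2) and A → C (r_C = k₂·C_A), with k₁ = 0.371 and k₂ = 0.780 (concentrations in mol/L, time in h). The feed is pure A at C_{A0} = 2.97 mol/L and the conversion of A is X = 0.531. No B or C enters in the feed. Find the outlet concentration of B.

Exit C_A = C_{A0}(1−X) = 2.97×0.469 = 1.393 mol/L.
In a CSTR the entire volume is at exit conditions, so r_B = 0.371×1.393^2 = 0.7198 and r_C = 0.780×1.393 = 1.086.
Fraction of consumed A going to B: r_B/(r_B+r_C) = 0.3985.
C_B = 0.3985·C_{A0}·X = 0.3985×2.97×0.531 = 0.628 mol/L.

0.628 mol/L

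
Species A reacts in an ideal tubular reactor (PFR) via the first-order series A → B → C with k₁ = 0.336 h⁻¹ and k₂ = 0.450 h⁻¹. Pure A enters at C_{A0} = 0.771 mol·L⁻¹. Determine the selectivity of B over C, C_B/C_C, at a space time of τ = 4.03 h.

Solving the coupled first-order balances gives C_B(τ) = [k₁/(k₂−k₁)]·C_{A0}·(e^(−k₁τ) − e^(−k₂τ)).
e^(−k₁τ) = e^(−0.336×4.03) = e^(−1.354) = 0.2582; e^(−k₂τ) = e^(−1.814) = 0.1631.
C_B = 0.336×0.771/(0.450−0.336) × (0.2582−0.1631) = 2.272×0.09510 = 0.2161 mol·L⁻¹.
C_A = C_{A0}e^(−k₁τ) = 0.1991 mol·L⁻¹, so C_C = C_{A0}−C_A−C_B = 0.3558 mol·L⁻¹; C_B/C_C = 0.607.

0.607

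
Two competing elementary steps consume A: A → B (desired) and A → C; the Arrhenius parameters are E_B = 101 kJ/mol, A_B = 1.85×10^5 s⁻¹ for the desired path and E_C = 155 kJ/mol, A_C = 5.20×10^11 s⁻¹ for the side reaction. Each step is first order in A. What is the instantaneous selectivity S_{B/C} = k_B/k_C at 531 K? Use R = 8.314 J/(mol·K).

0.0730

Since both paths have the same order in A, the concentration cancels and S_{B/C} = k_B/k_C = (A_B/A_C)·exp[(E_C−E_B)/(RT)].
(E_C−E_B)/(RT) = (155−101)×10³/(8.314×531) = 54000/4415 = 12.23.
k_B/k_C = (1.85×10^5/5.20×10^11)·exp(12.23) = 3.558×10^-7 × 2.052×10^5 = 0.0730.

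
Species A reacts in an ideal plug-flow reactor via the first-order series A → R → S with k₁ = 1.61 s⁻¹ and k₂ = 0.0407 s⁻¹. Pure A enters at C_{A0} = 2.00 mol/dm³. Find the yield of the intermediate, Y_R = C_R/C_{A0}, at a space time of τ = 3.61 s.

0.883

For first-order series with pure A initially, C_R(τ) = k₁C_{A0}/(k₂−k₁)·(e^(−k₁τ) − e^(−k₂τ)).
e^(−k₁τ) = e^(−1.61×3.61) = e^(−5.812) = 0.002991; e^(−k₂τ) = e^(−0.1469) = 0.8634.
C_R = 1.61×2.00/(0.0407−1.61) × (0.002991−0.8634) = (-2.052)×(-0.8604) = 1.765 mol/dm³.
Y_R = C_R/C_{A0} = 1.765/2.00 = 0.883.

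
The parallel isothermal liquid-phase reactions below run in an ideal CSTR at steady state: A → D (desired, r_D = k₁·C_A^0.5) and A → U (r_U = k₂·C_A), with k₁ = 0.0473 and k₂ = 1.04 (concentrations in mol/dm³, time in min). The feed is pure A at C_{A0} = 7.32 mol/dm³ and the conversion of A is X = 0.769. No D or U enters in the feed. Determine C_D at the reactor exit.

0.190 mol/dm³

Exit C_A = C_{A0}(1−X) = 7.32×0.231 = 1.691 mol/dm³.
Rates in a CSTR are evaluated at the outlet concentration: r_D = 0.0473×1.691^0.5 = 0.06151, r_U = 1.04×1.691 = 1.759.
Fraction of consumed A going to D: r_D/(r_D+r_U) = 0.03379.
C_D = 0.03379·C_{A0}·X = 0.03379×7.32×0.769 = 0.190 mol/dm³.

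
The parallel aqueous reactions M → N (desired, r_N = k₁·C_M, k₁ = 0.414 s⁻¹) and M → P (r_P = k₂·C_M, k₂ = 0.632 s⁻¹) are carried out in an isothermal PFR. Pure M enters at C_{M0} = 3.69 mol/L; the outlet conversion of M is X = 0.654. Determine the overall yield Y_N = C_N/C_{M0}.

0.259

C_M = C_{M0}(1−X) = 1.277 mol/L.
Both paths are first order in M, so the instantaneous fraction to N is constant: dC_N/d(−C_M) = k₁/(k₁+k₂) = 0.3958.
C_N = 0.3958·(C_{M0}−C_M) = 0.3958×2.413 = 0.955 mol/L.
Y_N = C_N/C_{M0} = 0.9552/3.69 = 0.259.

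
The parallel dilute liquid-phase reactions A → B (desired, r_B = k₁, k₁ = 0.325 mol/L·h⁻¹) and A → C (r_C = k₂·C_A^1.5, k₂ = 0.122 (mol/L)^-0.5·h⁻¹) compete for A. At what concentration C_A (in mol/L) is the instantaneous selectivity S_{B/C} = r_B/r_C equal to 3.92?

S_{B/C} = (k₁/k₂)·C_A^-1.5 ⇒ C_A = (S·k₂/k₁)^(1/(-1.5)).
= (3.92×0.122/0.325)^(-0.6667) = (1.472)^(-0.6667) = 0.773 mol/L.

0.773 mol/L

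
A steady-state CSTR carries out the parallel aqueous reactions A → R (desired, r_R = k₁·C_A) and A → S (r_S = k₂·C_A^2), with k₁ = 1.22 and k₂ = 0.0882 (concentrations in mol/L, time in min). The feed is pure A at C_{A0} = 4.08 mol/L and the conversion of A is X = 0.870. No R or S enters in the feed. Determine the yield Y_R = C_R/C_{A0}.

0.838

Exit C_A = C_{A0}(1−X) = 4.08×0.130 = 0.5304 mol/L.
A CSTR operates uniformly at the exit composition, giving r_R = 0.6471 and r_S = 0.02481 (each k·C_A^n at C_A = 0.5304).
Fraction of consumed A going to R: r_R/(r_R+r_S) = 0.9631.
C_R = 0.9631·C_{A0}·X = 0.9631×4.08×0.870 = 3.42 mol/L; Y_R = C_R/C_{A0} = 0.838.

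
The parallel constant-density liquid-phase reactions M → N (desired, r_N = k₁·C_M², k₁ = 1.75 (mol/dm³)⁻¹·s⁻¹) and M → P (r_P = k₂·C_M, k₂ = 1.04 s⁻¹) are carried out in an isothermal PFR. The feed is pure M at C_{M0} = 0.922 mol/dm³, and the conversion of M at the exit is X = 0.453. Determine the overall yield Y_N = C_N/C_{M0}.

C_M = C_{M0}(1−X) = 0.5043 mol/dm³.
Along a PFR/batch, dC_P/dC_M = −r_P/(r_N+r_P) = −k₂/(k₂+k₁·C_M).
Integrating from C_{M0} to C_M: C_P = (1.04/1.75)·ln[(1.04+1.75·0.922)/(1.04+1.75·0.504)] = 0.5943·ln(2.654/1.923) = 0.1915 mol/dm³.
Then C_N = (C_{M0}−C_M) − C_P = 0.4177 − 0.1915 = 0.2262 mol/dm³.
Y_N = C_N/C_{M0} = 0.2262/0.922 = 0.245.

0.245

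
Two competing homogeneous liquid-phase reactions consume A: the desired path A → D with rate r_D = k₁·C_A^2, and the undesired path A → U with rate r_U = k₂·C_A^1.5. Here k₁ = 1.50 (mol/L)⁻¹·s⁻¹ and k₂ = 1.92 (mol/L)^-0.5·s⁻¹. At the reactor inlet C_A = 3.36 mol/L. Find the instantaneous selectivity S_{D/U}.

1.43

S_{D/U} = r_D/r_U = (k₁·C_A^2)/(k₂·C_A^1.5) = (k₁/k₂)·C_A^0.5.
= (1.50×3.360^2) / (1.92×3.360^1.5) = 16.93/11.83 = 1.43.
Since the desired path is higher order in A, keeping C_A high (PFR or concentrated feed) favours D.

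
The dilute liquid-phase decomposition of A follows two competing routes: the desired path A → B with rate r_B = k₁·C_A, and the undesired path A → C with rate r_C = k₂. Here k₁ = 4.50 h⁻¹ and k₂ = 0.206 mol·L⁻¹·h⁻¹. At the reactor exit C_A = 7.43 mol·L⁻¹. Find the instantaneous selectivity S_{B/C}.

162

S_{B/C} = r_B/r_C = (k₁·C_A)/(k₂) = (k₁/k₂)·C_A.
= (4.50×7.430) / (0.206) = 33.44/0.2060 = 162.
Since the desired path is higher order in A, keeping C_A high (PFR or concentrated feed) favours B.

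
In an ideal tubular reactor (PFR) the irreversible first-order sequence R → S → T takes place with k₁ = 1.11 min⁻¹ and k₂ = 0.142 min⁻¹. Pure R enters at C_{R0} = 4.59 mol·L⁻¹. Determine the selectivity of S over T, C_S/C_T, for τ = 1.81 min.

5.52

Solving the coupled first-order balances gives C_S(τ) = [k₁/(k₂−k₁)]·C_{R0}·(e^(−k₁τ) − e^(−k₂τ)).
e^(−k₁τ) = e^(−1.11×1.81) = e^(−2.009) = 0.1341; e^(−k₂τ) = e^(−0.2570) = 0.7734.
C_S = 1.11×4.59/(0.142−1.11) × (0.1341−0.7734) = (-5.263)×(-0.6392) = 3.365 mol·L⁻¹.
C_R = C_{R0}e^(−k₁τ) = 0.6156 mol·L⁻¹, so C_T = C_{R0}−C_R−C_S = 0.6099 mol·L⁻¹; C_S/C_T = 5.52.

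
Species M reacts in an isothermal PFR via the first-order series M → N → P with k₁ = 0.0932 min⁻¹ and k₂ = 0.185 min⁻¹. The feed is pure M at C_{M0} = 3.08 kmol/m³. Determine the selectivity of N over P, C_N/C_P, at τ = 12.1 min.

0.484

The intermediate concentration in a first-order A→B→C sequence is C_N = k₁C_{M0}(e^(−k₁τ) − e^(−k₂τ))/(k₂−k₁).
e^(−k₁τ) = e^(−0.0932×12.1) = e^(−1.128) = 0.3238; e^(−k₂τ) = e^(−2.238) = 0.1066.
C_N = 0.0932×3.08/(0.185−0.0932) × (0.3238−0.1066) = 3.127×0.2172 = 0.6790 kmol/m³.
C_M = C_{M0}e^(−k₁τ) = 0.9972 kmol/m³, so C_P = C_{M0}−C_M−C_N = 1.404 kmol/m³; C_N/C_P = 0.484.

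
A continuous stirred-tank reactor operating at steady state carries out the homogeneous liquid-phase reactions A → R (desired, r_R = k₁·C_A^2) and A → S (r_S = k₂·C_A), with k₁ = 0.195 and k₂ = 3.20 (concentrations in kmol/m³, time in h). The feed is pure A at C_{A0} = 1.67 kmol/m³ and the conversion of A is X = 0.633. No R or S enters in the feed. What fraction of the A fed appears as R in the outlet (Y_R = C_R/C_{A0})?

Exit C_A = C_{A0}(1−X) = 1.67×0.367 = 0.6129 kmol/m³.
A CSTR operates uniformly at the exit composition, giving r_R = 0.07325 and r_S = 1.961 (each k·C_A^n at C_A = 0.6129).
Fraction of consumed A going to R: r_R/(r_R+r_S) = 0.03600.
C_R = 0.03600·C_{A0}·X = 0.03600×1.67×0.633 = 0.0381 kmol/m³; Y_R = C_R/C_{A0} = 0.0228.

0.0228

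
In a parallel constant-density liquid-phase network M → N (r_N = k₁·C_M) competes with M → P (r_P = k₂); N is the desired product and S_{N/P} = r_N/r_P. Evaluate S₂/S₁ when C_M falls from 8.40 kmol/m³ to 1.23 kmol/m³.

S_{N/P} = (k₁/k₂)·C_M, so S₂/S₁ = (C_{M,2}/C_{M,1}).
= 1.23/8.40 = 0.146.
Selectivity toward N falls as C_M falls — high-concentration operation is favoured.

0.146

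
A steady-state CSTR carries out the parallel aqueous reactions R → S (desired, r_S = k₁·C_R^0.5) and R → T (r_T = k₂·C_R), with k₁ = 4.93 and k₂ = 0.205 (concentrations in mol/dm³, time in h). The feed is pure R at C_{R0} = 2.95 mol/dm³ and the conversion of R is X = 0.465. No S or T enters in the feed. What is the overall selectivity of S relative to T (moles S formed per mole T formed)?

19.1

Exit C_R = C_{R0}(1−X) = 2.95×0.535 = 1.578 mol/dm³.
Rates in a CSTR are evaluated at the outlet concentration: r_S = 4.93×1.578^0.5 = 6.193, r_T = 0.205×1.578 = 0.3235.
Overall selectivity = C_S/C_T = r_Sτ/(r_Tτ) = r_S/r_T = 19.1.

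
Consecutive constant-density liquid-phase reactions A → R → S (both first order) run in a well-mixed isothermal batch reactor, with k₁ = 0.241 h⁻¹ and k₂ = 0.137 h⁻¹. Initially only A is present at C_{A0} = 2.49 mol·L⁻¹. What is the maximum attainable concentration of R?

For a first-order series the maximum intermediate yield is C_{R,max}/C_{A0} = (k₁/k₂)^[k₂/(k₂−k₁)].
= (0.241/0.137)^(0.137/(0.137−0.241)) = (1.759)^(-1.317) = 0.4752.
C_{R,max} = 0.4752×2.49 = 1.18 mol·L⁻¹.

1.18 mol·L⁻¹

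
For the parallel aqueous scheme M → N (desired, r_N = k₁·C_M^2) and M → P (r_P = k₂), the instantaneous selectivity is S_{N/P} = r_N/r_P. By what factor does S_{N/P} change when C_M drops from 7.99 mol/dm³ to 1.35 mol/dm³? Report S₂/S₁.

S_{N/P} = (k₁/k₂)·C_M^2, so S₂/S₁ = (C_{M,2}/C_{M,1})^2.
= (1.35/7.99)^2 = (0.1690)^2 = 0.0285.

0.0285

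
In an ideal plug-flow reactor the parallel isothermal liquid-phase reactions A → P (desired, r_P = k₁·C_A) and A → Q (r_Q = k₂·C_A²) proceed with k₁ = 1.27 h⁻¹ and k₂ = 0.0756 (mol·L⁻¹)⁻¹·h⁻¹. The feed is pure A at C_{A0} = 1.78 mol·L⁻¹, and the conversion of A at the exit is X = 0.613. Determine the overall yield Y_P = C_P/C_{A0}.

0.571

C_A = C_{A0}(1−X) = 0.6889 mol·L⁻¹.
Along a PFR/batch, dC_P/dC_A = −r_P/(r_P+r_Q) = −k₁/(k₁+k₂·C_A).
Integrating from C_{A0} to C_A: C_P = (1.27/0.0756)·ln[(1.27+0.0756·1.78)/(1.27+0.0756·0.689)] = 16.80·ln(1.405/1.322) = 1.017 mol·L⁻¹.
Y_P = C_P/C_{A0} = 1.017/1.78 = 0.571.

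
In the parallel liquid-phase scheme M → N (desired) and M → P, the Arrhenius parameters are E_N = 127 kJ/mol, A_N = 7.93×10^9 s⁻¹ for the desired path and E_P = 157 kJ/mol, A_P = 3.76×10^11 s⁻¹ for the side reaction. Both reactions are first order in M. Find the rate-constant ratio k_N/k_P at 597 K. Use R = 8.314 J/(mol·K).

8.89

k_N/k_P = (A_N/A_P)·exp[−(E_N−E_P)/(RT)] = (A_N/A_P)·exp[(E_P−E_N)/(RT)].
(E_P−E_N)/(RT) = (157−127)×10³/(8.314×597) = 30000/4963 = 6.044.
k_N/k_P = (7.93×10^9/3.76×10^11)·exp(6.044) = 0.02109 × 421.6 = 8.89.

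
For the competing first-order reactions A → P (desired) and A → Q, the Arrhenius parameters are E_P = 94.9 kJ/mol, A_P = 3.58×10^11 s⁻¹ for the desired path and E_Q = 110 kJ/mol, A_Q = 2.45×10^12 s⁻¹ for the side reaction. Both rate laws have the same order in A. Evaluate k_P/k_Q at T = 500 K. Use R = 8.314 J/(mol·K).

With equal orders, S_{P/Q} = k_P/k_Q = (A_P/A_Q)·exp[(E_Q−E_P)/(RT)].
(E_Q−E_P)/(RT) = (110−94.9)×10³/(8.314×500) = 15100/4157 = 3.632.
k_P/k_Q = (3.58×10^11/2.45×10^12)·exp(3.632) = 0.1461 × 37.80 = 5.52.

5.52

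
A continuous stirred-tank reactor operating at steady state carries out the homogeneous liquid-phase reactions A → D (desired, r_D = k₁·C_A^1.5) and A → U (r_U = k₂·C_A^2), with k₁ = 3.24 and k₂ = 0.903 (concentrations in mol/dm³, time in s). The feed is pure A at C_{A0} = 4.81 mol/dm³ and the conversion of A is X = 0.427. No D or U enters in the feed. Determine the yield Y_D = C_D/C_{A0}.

0.292

Exit C_A = C_{A0}(1−X) = 4.81×0.573 = 2.756 mol/dm³.
Rates in a CSTR are evaluated at the outlet concentration: r_D = 3.24×2.756^1.5 = 14.82, r_U = 0.903×2.756^2 = 6.859.
Fraction of consumed A going to D: r_D/(r_D+r_U) = 0.6837.
C_D = 0.6837·C_{A0}·X = 0.6837×4.81×0.427 = 1.40 mol/dm³; Y_D = C_D/C_{A0} = 0.292.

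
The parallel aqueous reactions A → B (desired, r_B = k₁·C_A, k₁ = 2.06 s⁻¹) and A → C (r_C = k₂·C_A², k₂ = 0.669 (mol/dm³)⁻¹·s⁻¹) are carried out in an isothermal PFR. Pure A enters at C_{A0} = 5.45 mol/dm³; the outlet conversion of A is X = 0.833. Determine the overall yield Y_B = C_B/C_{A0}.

C_A = C_{A0}(1−X) = 0.9102 mol/dm³.
Along a PFR/batch, dC_B/dC_A = −r_B/(r_B+r_C) = −k₁/(k₁+k₂·C_A).
Integrating from C_{A0} to C_A: C_B = (2.06/0.669)·ln[(2.06+0.669·5.45)/(2.06+0.669·0.910)] = 3.079·ln(5.706/2.669) = 2.340 mol/dm³.
Y_B = C_B/C_{A0} = 2.340/5.45 = 0.429.

0.429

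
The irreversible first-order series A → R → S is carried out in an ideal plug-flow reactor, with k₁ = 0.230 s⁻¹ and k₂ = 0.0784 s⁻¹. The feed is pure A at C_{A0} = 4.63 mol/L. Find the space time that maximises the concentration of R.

7.10 s

Setting dC_R/dτ = 0 gives τ_opt = ln(k₂/k₁)/(k₂−k₁).
= ln(0.0784/0.230)/(0.0784−0.230) = ln(0.3409)/-0.1516 = -1.076/-0.1516 = 7.10 s.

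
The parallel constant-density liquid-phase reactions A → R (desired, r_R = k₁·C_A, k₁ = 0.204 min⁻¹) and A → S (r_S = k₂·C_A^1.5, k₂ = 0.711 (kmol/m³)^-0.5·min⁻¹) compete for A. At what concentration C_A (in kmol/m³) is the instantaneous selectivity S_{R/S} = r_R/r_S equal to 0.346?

S_{R/S} = (k₁/k₂)·C_A^-0.5 ⇒ C_A = (S·k₂/k₁)^(-2).
= (0.346×0.711/0.204)^(-2) = (1.206)^(-2) = 0.688 kmol/m³.

0.688 kmol/m³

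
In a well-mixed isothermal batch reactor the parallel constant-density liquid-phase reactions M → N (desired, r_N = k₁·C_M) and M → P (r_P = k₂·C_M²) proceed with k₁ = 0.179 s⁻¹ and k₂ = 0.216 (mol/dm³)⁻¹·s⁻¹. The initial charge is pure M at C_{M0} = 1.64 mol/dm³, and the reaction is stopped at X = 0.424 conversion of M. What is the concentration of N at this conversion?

C_M = C_{M0}(1−X) = 0.9446 mol/dm³.
Along a PFR/batch, dC_N/dC_M = −r_N/(r_N+r_P) = −k₁/(k₁+k₂·C_M).
Integrating from C_{M0} to C_M: C_N = (0.179/0.216)·ln[(0.179+0.216·1.64)/(0.179+0.216·0.945)] = 0.8287·ln(0.5332/0.3830) = 0.2742 mol/dm³.

0.274 mol/dm³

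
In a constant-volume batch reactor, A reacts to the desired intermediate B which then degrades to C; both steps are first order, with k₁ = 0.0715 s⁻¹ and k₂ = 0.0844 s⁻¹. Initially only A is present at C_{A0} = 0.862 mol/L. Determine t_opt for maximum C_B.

12.9 s

The intermediate peaks when r₁ = r₂, i.e. k₁e^(−k₁t) = k₂e^(−k₂t), giving t_opt = ln(k₂/k₁)/(k₂−k₁).
= ln(0.0844/0.0715)/(0.0844−0.0715) = ln(1.180)/0.01290 = 0.1659/0.01290 = 12.9 s.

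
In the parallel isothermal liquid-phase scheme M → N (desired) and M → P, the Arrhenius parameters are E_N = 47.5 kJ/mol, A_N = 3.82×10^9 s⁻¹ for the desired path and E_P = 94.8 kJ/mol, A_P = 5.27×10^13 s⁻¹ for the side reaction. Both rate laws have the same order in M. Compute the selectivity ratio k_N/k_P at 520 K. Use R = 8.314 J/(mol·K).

k_N/k_P = (A_N/A_P)·exp[−(E_N−E_P)/(RT)] = (A_N/A_P)·exp[(E_P−E_N)/(RT)].
(E_P−E_N)/(RT) = (94.8−47.5)×10³/(8.314×520) = 47300/4323 = 10.94.
k_N/k_P = (3.82×10^9/5.27×10^13)·exp(10.94) = 7.249×10^-5 × 56431 = 4.09.
Since E_N < E_P, lowering the temperature improves selectivity toward N.

4.09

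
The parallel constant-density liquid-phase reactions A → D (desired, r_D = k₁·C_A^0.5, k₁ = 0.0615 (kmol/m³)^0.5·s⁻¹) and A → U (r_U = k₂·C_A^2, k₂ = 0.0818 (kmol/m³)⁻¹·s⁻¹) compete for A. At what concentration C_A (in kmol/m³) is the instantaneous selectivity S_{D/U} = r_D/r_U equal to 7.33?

0.219 kmol/m³

S_{D/U} = (k₁/k₂)·C_A^-1.5 ⇒ C_A = (S·k₂/k₁)^(1/(-1.5)).
= (7.33×0.0818/0.0615)^(-0.6667) = (9.749)^(-0.6667) = 0.219 kmol/m³.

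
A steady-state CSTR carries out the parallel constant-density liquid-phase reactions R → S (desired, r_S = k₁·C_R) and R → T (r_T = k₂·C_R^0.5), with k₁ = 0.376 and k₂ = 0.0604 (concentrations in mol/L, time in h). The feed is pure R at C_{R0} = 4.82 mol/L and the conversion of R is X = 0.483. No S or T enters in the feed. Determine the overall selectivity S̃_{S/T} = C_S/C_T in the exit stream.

9.83

Exit C_R = C_{R0}(1−X) = 4.82×0.517 = 2.492 mol/L.
In a CSTR the entire volume is at exit conditions, so r_S = 0.376×2.492 = 0.9370 and r_T = 0.0604×2.492^0.5 = 0.09535.
Overall selectivity = C_S/C_T = r_Sτ/(r_Tτ) = r_S/r_T = 9.83.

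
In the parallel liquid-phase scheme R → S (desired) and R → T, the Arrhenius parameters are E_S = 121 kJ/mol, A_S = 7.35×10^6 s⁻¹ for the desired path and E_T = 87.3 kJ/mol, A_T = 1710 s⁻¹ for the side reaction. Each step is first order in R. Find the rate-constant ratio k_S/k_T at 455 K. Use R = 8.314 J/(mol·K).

0.581

With equal orders, S_{S/T} = k_S/k_T = (A_S/A_T)·exp[(E_T−E_S)/(RT)].
(E_T−E_S)/(RT) = (87.3−121)×10³/(8.314×455) = -33700/3783 = -8.909.
k_S/k_T = (7.35×10^6/1710)·exp(-8.909) = 4298 × 1.352×10^-4 = 0.581.
Since E_S > E_T, raising the temperature improves selectivity toward S.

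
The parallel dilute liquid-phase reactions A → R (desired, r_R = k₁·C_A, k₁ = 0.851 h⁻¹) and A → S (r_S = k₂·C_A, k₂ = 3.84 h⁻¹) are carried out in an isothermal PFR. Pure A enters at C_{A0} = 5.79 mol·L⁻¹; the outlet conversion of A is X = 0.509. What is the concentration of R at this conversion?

C_A = C_{A0}(1−X) = 2.843 mol·L⁻¹.
Both paths are first order in A, so the instantaneous fraction to R is constant: dC_R/d(−C_A) = k₁/(k₁+k₂) = 0.1814.
C_R = 0.1814·(C_{A0}−C_A) = 0.1814×2.947 = 0.535 mol·L⁻¹.

0.535 mol·L⁻¹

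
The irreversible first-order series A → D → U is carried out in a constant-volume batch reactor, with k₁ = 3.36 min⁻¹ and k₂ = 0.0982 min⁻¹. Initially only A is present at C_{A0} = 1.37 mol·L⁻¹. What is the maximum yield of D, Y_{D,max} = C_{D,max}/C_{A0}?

0.899

For a first-order series the maximum intermediate yield is C_{D,max}/C_{A0} = (k₁/k₂)^[k₂/(k₂−k₁)].
= (3.36/0.0982)^(0.0982/(0.0982−3.36)) = (34.22)^(-0.03011) = 0.8991.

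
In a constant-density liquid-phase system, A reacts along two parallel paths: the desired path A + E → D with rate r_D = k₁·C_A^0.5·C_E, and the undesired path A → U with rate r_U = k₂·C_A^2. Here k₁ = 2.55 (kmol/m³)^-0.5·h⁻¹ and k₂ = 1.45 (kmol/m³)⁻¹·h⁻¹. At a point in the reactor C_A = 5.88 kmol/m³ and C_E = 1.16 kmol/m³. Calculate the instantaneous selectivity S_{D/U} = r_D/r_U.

S_{D/U} = r_D/r_U = (k₁·C_A^0.5·C_E)/(k₂·C_A^2) = (k₁/k₂)·C_A^-1.5·C_E.
= (2.55×5.880^0.5×1.160) / (1.45×5.880^2) = 7.173/50.13 = 0.143.
The undesired path is higher order in A, so low C_A (CSTR or dilute feed) favours D.

0.143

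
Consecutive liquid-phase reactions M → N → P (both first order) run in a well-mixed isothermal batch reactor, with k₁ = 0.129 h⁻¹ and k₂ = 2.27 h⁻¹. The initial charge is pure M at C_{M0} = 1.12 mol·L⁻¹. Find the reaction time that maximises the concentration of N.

Setting dC_N/dt = 0 gives t_opt = ln(k₂/k₁)/(k₂−k₁).
= ln(2.27/0.129)/(2.27−0.129) = ln(17.60)/2.141 = 2.868/2.141 = 1.34 h.

1.34 h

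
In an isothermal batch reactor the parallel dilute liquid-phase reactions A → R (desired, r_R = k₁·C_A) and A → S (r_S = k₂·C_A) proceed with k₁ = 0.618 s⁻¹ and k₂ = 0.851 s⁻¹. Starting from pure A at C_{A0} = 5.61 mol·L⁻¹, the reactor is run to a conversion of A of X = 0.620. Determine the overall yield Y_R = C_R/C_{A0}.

C_A = C_{A0}(1−X) = 2.132 mol·L⁻¹.
Both paths are first order in A, so the instantaneous fraction to R is constant: dC_R/d(−C_A) = k₁/(k₁+k₂) = 0.4207.
C_R = 0.4207·(C_{A0}−C_A) = 0.4207×3.478 = 1.46 mol·L⁻¹.
Y_R = C_R/C_{A0} = 1.463/5.61 = 0.261.

0.261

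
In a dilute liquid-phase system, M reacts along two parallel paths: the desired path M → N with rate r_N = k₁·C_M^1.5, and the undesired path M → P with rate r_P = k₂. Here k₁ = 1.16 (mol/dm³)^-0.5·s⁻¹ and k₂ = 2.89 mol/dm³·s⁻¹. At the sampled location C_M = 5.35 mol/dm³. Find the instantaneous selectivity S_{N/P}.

4.97

S_{N/P} = r_N/r_P = (k₁·C_M^1.5)/(k₂) = (k₁/k₂)·C_M^1.5.
= (1.16×5.350^1.5) / (2.89) = 14.35/2.890 = 4.97.
Since the desired path is higher order in M, keeping C_M high (PFR or concentrated feed) favours N.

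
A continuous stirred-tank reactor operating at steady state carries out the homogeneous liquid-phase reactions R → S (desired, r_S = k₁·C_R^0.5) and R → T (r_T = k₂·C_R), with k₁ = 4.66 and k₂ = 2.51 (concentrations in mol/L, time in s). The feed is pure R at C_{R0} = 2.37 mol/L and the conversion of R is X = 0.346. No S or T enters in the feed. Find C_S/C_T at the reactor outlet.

1.49

Exit C_R = C_{R0}(1−X) = 2.37×0.654 = 1.550 mol/L.
Rates in a CSTR are evaluated at the outlet concentration: r_S = 4.66×1.550^0.5 = 5.802, r_T = 2.51×1.550 = 3.890.
Overall selectivity = C_S/C_T = r_Sτ/(r_Tτ) = r_S/r_T = 1.49.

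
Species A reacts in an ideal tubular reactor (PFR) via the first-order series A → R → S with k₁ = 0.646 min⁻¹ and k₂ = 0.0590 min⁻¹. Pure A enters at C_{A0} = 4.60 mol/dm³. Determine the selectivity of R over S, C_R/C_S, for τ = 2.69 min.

9.47

For first-order series with pure A initially, C_R(τ) = k₁C_{A0}/(k₂−k₁)·(e^(−k₁τ) − e^(−k₂τ)).
e^(−k₁τ) = e^(−0.646×2.69) = e^(−1.738) = 0.1759; e^(−k₂τ) = e^(−0.1587) = 0.8532.
C_R = 0.646×4.60/(0.0590−0.646) × (0.1759−0.8532) = (-5.062)×(-0.6773) = 3.429 mol/dm³.
C_A = C_{A0}e^(−k₁τ) = 0.8092 mol/dm³, so C_S = C_{A0}−C_A−C_R = 0.3619 mol/dm³; C_R/C_S = 9.47.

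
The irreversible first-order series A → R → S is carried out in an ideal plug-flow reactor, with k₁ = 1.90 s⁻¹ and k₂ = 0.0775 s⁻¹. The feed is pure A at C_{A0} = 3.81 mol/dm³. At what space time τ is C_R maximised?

1.76 s

Setting dC_R/dτ = 0 gives τ_opt = ln(k₂/k₁)/(k₂−k₁).
= ln(0.0775/1.90)/(0.0775−1.90) = ln(0.04079)/-1.823 = -3.199/-1.823 = 1.76 s.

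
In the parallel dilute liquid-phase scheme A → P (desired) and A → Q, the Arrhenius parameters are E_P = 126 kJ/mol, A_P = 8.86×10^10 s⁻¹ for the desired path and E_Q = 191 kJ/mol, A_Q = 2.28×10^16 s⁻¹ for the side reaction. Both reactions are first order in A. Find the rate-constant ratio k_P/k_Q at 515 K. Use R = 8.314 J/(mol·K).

15.2

With equal orders, S_{P/Q} = k_P/k_Q = (A_P/A_Q)·exp[(E_Q−E_P)/(RT)].
(E_Q−E_P)/(RT) = (191−126)×10³/(8.314×515) = 65000/4282 = 15.18.
k_P/k_Q = (8.86×10^10/2.28×10^16)·exp(15.18) = 3.886×10^-6 × 3.917×10^6 = 15.2.
Since E_P < E_Q, lowering the temperature improves selectivity toward P.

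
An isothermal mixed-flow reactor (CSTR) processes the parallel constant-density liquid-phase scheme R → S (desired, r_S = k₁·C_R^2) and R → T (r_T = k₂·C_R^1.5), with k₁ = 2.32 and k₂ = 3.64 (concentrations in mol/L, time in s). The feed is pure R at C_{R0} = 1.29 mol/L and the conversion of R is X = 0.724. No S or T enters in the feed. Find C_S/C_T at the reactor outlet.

Exit C_R = C_{R0}(1−X) = 1.29×0.276 = 0.3560 mol/L.
In a CSTR the entire volume is at exit conditions, so r_S = 2.32×0.3560^2 = 0.2941 and r_T = 3.64×0.3560^1.5 = 0.7733.
Overall selectivity = C_S/C_T = r_Sτ/(r_Tτ) = r_S/r_T = 0.380.

0.380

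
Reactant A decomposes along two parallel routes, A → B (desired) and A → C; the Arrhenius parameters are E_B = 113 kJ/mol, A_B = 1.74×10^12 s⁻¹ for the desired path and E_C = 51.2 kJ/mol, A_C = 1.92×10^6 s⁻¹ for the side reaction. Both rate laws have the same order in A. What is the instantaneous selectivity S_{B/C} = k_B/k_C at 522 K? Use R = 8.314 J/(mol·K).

0.593

Since both paths have the same order in A, the concentration cancels and S_{B/C} = k_B/k_C = (A_B/A_C)·exp[(E_C−E_B)/(RT)].
(E_C−E_B)/(RT) = (51.2−113)×10³/(8.314×522) = -61800/4340 = -14.24.
k_B/k_C = (1.74×10^12/1.92×10^6)·exp(-14.24) = 9.062×10^5 × 6.541×10^-7 = 0.593.
Since E_B > E_C, raising the temperature improves selectivity toward B.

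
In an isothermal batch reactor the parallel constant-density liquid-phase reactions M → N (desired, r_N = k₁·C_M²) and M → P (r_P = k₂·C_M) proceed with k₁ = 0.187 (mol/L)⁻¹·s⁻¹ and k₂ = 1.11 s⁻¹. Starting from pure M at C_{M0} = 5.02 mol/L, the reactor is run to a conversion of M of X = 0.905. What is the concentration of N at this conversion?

C_M = C_{M0}(1−X) = 0.4769 mol/L.
Along a PFR/batch, dC_P/dC_M = −r_P/(r_N+r_P) = −k₂/(k₂+k₁·C_M).
Integrating from C_{M0} to C_M: C_P = (1.11/0.187)·ln[(1.11+0.187·5.02)/(1.11+0.187·0.477)] = 5.936·ln(2.049/1.199) = 3.179 mol/L.
Then C_N = (C_{M0}−C_M) − C_P = 4.543 − 3.179 = 1.364 mol/L.

1.36 mol/L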